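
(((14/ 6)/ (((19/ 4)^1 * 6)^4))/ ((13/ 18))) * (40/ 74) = 4480/ 1692478827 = 0.00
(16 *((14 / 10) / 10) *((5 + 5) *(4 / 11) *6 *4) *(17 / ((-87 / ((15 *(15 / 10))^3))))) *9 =-1249214400 / 319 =-3916032.60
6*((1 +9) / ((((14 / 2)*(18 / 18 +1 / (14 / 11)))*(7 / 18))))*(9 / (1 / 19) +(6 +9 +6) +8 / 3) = 84096 / 35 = 2402.74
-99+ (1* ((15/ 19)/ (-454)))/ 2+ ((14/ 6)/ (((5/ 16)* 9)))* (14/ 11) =-2509273919/ 25619220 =-97.94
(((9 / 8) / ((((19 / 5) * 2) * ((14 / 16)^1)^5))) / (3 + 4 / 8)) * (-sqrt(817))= -184320 * sqrt(817) / 2235331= -2.36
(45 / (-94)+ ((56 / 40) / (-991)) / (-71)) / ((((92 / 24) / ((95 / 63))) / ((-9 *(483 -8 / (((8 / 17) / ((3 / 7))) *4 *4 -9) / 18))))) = 10023044343215 / 12245698801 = 818.50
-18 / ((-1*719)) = 18 / 719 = 0.03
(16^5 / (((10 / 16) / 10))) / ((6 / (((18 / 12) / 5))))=4194304 / 5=838860.80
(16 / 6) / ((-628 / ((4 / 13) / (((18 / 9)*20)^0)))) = -8 / 6123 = -0.00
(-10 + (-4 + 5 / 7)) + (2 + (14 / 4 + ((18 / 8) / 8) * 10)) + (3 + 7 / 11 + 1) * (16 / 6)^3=919705 / 11088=82.95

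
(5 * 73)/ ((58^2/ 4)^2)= 365/ 707281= 0.00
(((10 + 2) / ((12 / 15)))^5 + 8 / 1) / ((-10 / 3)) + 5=-2278099 / 10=-227809.90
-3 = -3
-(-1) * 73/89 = 73/89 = 0.82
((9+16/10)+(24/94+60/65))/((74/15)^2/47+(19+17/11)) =17811585/31852418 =0.56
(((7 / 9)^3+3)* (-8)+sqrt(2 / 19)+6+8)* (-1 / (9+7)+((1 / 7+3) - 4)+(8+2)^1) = -566921 / 4536+1017* sqrt(38) / 2128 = -122.04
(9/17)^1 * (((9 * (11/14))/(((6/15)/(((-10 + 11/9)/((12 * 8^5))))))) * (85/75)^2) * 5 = -14773/11010048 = -0.00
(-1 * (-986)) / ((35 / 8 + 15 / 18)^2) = 567936 / 15625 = 36.35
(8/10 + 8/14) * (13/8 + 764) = 1050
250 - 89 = 161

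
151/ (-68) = -2.22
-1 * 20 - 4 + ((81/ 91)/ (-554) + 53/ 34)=-9617159/ 428519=-22.44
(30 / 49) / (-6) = -5 / 49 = -0.10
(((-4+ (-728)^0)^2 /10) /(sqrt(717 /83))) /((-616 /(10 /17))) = -3 * sqrt(59511) /2502808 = -0.00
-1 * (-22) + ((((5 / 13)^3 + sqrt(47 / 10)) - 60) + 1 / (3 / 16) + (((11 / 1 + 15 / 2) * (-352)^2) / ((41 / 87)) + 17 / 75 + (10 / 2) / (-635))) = sqrt(470) / 10 + 1391064291315981 / 285994475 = 4863957.29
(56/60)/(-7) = -2/15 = -0.13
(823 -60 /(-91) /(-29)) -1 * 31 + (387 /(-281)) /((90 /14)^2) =132136459927 /166850775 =791.94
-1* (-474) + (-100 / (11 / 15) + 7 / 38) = 141209 / 418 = 337.82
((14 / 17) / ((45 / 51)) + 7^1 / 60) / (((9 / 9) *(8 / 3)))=63 / 160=0.39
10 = 10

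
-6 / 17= -0.35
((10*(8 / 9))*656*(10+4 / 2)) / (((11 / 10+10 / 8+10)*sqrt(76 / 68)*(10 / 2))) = 839680*sqrt(323) / 14079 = 1071.87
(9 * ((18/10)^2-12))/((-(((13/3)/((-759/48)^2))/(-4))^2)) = 72679380764859/17305600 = 4199760.82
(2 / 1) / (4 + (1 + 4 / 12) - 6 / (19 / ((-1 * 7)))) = 57 / 215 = 0.27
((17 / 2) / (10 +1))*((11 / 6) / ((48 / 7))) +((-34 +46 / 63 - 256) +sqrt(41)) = -388501 / 1344 +sqrt(41) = -282.66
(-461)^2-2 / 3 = 637561 / 3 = 212520.33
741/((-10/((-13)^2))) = -125229/10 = -12522.90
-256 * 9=-2304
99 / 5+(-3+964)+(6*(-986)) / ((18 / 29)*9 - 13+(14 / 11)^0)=294994 / 155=1903.19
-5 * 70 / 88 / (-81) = 175 / 3564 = 0.05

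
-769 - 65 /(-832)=-49211 /64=-768.92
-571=-571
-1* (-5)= 5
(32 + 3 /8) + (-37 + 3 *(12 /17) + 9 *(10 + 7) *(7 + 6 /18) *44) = 49365.49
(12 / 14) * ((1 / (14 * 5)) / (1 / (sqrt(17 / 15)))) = sqrt(255) / 1225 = 0.01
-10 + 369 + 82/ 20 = 3631/ 10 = 363.10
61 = 61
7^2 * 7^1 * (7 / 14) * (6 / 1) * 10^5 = 102900000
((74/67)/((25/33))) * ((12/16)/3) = 1221/3350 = 0.36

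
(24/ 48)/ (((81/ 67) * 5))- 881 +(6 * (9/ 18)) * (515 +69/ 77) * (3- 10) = -104378293/ 8910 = -11714.74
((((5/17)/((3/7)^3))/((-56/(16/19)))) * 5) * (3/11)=-0.08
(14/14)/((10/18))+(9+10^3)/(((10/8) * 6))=409/3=136.33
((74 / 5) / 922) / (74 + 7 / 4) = 148 / 698415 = 0.00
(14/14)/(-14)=-1/14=-0.07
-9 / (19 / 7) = -63 / 19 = -3.32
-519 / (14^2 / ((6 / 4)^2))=-4671 / 784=-5.96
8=8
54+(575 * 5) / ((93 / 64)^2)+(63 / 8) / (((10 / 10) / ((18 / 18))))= 98489255 / 69192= 1423.42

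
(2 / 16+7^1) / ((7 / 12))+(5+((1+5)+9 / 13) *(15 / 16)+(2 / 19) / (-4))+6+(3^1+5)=1036349 / 27664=37.46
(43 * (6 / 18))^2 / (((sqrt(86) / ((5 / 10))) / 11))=473 * sqrt(86) / 36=121.85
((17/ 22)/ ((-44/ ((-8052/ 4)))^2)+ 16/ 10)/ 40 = 2849381/ 70400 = 40.47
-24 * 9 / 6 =-36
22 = 22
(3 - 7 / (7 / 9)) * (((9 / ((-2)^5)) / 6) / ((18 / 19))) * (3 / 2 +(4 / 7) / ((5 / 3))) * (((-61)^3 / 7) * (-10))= 556330431 / 3136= 177401.29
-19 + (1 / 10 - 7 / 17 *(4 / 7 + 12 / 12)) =-3323 / 170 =-19.55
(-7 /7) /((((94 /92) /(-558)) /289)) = 7418052 /47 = 157830.89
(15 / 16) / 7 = 15 / 112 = 0.13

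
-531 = -531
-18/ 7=-2.57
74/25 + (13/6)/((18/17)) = 13517/2700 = 5.01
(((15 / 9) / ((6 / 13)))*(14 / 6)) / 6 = 455 / 324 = 1.40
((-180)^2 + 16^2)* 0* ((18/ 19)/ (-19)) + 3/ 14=3/ 14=0.21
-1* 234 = -234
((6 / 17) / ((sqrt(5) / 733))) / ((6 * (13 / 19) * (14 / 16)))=32.21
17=17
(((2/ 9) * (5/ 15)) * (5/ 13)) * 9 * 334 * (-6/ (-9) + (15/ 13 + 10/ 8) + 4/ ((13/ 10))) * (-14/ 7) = -1601530/ 1521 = -1052.95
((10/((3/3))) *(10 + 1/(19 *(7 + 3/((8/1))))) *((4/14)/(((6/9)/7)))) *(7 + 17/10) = 2927898/1121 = 2611.86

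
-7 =-7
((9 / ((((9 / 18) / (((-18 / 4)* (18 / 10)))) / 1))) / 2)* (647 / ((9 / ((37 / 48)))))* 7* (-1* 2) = 4524471 / 80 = 56555.89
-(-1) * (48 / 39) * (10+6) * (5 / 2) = 640 / 13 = 49.23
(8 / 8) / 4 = 1 / 4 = 0.25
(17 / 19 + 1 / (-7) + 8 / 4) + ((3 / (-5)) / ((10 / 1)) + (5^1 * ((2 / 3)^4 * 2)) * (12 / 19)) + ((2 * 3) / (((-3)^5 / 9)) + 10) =2462927 / 179550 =13.72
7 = 7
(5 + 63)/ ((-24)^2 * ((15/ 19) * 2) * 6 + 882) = 646/ 60219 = 0.01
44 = 44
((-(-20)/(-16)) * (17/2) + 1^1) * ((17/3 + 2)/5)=-1771/120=-14.76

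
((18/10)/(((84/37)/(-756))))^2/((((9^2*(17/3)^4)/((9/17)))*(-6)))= -26946027/70992850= -0.38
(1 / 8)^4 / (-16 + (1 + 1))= -1 / 57344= -0.00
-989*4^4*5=-1265920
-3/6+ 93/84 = 17/28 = 0.61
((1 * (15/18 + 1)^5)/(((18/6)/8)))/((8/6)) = 161051/3888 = 41.42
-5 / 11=-0.45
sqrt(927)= 3 * sqrt(103)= 30.45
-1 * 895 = -895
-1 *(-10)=10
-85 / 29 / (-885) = 0.00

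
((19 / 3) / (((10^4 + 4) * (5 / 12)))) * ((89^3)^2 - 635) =755109517.49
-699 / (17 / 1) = -699 / 17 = -41.12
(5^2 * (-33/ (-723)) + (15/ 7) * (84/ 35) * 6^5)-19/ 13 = 877032460/ 21931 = 39990.54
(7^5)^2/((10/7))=1977326743/10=197732674.30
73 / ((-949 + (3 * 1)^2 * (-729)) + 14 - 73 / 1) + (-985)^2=7343632952 / 7569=970224.99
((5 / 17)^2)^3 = 15625 / 24137569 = 0.00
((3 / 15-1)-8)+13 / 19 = -771 / 95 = -8.12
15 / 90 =1 / 6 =0.17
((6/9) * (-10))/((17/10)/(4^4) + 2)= -51200/15411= -3.32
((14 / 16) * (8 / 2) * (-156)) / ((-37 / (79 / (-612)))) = -7189 / 3774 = -1.90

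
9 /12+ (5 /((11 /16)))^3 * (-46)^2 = 4333571993 /5324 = 813969.19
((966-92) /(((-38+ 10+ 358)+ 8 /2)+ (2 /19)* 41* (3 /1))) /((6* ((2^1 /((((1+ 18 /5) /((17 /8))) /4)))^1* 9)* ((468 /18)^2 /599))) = 114390431 /10226960640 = 0.01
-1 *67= -67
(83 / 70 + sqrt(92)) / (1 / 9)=97.00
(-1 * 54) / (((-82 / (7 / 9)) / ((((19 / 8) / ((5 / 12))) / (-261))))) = -133 / 11890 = -0.01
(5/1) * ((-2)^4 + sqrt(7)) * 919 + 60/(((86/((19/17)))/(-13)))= 4595 * sqrt(7) + 53735710/731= 85667.09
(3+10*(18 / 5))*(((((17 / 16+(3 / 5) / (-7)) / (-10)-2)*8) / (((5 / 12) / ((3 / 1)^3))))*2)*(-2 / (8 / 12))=222652638 / 875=254460.16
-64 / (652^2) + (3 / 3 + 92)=2470913 / 26569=93.00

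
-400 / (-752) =25 / 47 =0.53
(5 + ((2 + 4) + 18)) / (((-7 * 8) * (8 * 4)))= -29 / 1792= -0.02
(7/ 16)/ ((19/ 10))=35/ 152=0.23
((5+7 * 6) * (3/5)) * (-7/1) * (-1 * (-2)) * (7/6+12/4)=-1645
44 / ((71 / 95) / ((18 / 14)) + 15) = 18810 / 6661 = 2.82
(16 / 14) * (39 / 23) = 312 / 161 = 1.94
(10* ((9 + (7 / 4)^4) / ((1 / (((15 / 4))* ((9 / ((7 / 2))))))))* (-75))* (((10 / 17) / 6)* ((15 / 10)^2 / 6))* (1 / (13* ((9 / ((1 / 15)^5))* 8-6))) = -396984375 / 57741459263488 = -0.00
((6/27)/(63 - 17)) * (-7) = -7/207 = -0.03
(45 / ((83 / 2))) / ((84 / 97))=1455 / 1162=1.25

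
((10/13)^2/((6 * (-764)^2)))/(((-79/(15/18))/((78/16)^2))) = -125/2951166976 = -0.00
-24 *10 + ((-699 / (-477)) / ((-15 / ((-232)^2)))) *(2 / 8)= -3707648 / 2385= -1554.57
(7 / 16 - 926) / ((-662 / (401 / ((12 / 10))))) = 29692045 / 63552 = 467.21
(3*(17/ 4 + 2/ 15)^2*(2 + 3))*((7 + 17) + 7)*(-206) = -220856617/ 120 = -1840471.81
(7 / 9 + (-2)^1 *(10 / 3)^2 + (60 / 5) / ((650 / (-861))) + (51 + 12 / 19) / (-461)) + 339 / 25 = -23.89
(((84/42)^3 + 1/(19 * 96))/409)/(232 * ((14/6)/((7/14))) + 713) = 0.00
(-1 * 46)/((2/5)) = -115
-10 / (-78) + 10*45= 17555 / 39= 450.13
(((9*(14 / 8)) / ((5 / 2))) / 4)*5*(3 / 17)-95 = -12731 / 136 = -93.61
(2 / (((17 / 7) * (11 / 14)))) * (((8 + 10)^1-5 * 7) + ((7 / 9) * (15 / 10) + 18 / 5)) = -35966 / 2805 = -12.82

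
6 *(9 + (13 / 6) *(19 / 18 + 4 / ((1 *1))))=119.72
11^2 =121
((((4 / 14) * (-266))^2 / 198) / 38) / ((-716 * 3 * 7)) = -19 / 372141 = -0.00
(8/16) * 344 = 172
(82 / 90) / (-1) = -41 / 45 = -0.91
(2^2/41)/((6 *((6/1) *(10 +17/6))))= 0.00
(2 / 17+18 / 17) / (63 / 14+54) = 40 / 1989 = 0.02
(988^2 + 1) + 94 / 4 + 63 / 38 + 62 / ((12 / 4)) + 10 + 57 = 976257.82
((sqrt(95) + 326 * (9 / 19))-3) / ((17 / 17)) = sqrt(95) + 2877 / 19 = 161.17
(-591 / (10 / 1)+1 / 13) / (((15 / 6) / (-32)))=245536 / 325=755.50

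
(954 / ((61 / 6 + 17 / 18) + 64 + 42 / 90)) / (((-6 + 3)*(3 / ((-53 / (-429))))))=-84270 / 486343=-0.17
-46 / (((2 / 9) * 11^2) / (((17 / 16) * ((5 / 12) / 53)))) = -5865 / 410432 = -0.01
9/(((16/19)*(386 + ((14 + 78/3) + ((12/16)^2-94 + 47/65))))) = 65/2027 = 0.03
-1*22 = -22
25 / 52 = 0.48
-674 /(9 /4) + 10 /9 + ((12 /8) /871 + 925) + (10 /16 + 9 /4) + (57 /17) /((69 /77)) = 15525673843 /24520392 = 633.17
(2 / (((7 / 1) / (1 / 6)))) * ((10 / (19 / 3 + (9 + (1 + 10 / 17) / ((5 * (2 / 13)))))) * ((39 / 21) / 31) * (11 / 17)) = 14300 / 13478087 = 0.00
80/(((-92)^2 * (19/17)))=85/10051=0.01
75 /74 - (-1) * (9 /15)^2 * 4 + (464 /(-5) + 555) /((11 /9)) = 7745559 /20350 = 380.62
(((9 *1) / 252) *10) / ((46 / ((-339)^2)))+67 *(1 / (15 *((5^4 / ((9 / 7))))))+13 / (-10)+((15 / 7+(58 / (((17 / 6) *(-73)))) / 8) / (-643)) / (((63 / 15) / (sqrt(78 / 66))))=256148981 / 287500-61035 *sqrt(143) / 860204114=890.95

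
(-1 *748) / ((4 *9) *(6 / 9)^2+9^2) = -7.71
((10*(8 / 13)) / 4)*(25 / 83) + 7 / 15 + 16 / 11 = 424543 / 178035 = 2.38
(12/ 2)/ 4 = 3/ 2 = 1.50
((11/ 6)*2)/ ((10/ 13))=143/ 30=4.77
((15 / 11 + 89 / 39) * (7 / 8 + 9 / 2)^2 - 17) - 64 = 166975 / 6864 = 24.33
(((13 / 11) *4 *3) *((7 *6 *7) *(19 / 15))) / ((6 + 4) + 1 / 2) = 27664 / 55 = 502.98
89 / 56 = 1.59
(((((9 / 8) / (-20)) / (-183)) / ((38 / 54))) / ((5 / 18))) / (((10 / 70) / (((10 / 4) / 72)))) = 567 / 1483520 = 0.00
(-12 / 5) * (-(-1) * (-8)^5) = 393216 / 5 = 78643.20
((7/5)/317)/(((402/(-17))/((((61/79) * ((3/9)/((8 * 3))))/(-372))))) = 7259/1348210941120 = 0.00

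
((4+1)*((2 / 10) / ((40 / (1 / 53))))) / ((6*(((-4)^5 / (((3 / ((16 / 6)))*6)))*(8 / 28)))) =-63 / 34734080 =-0.00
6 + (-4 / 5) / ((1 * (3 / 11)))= 46 / 15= 3.07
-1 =-1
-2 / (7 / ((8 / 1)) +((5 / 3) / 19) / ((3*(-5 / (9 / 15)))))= -4560 / 1987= -2.29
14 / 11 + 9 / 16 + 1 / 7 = 2437 / 1232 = 1.98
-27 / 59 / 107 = -27 / 6313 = -0.00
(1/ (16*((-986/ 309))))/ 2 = -0.01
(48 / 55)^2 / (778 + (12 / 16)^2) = 36864 / 37682425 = 0.00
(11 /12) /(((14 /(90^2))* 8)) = 7425 /112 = 66.29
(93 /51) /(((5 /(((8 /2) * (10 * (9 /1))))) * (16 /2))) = 279 /17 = 16.41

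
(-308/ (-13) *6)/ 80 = 231/ 130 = 1.78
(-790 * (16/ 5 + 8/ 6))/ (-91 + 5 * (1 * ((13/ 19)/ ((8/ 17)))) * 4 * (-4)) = 204136/ 11817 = 17.27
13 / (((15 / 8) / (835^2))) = 14502280 / 3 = 4834093.33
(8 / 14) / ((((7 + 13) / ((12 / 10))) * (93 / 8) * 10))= 8 / 27125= 0.00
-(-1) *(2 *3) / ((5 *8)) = 3 / 20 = 0.15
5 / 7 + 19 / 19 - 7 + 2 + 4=5 / 7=0.71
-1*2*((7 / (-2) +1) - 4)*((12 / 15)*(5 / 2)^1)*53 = 1378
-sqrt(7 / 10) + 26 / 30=13 / 15 -sqrt(70) / 10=0.03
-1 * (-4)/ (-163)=-4/ 163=-0.02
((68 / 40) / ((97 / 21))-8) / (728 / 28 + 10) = -0.21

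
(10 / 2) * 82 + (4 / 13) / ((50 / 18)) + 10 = 136536 / 325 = 420.11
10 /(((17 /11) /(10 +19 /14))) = 8745 /119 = 73.49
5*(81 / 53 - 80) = -20795 / 53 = -392.36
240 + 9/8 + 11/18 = 17405/72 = 241.74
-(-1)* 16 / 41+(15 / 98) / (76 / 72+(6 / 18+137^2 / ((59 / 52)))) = 13774625621 / 35296641331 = 0.39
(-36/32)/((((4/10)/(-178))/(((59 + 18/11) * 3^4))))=216378135/88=2458842.44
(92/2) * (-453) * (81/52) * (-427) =360361953/26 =13860075.12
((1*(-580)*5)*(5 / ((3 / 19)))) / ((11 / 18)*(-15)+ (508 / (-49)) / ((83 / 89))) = 2240917000 / 494957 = 4527.50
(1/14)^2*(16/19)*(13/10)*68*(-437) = -40664/245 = -165.98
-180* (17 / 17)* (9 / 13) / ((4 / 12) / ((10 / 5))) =-9720 / 13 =-747.69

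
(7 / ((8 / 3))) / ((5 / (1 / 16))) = 21 / 640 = 0.03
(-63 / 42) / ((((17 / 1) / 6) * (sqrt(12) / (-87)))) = 261 * sqrt(3) / 34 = 13.30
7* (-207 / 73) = -1449 / 73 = -19.85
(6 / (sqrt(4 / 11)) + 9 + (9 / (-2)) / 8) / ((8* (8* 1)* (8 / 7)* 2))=945 / 16384 + 21* sqrt(11) / 1024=0.13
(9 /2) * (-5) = -45 /2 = -22.50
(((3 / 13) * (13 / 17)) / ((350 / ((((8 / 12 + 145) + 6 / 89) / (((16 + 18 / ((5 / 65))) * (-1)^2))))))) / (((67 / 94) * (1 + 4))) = 1828817 / 22174906250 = 0.00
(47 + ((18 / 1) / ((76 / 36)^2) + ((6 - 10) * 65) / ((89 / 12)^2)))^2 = 17537330125102225 / 8176631589361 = 2144.81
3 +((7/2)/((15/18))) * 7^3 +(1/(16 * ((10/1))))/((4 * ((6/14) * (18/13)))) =49890907/34560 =1443.60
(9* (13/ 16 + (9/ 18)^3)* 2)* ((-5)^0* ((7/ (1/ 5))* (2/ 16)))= 73.83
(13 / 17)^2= 169 / 289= 0.58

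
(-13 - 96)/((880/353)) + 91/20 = -34473/880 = -39.17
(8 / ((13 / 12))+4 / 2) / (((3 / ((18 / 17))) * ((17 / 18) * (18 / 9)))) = 6588 / 3757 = 1.75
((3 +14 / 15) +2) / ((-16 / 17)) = -1513 / 240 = -6.30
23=23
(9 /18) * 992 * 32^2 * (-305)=-154910720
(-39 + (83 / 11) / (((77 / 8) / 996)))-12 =618147 / 847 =729.81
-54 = -54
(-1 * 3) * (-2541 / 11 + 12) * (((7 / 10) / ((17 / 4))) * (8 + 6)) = 128772 / 85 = 1514.96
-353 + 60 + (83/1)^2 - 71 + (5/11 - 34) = 71406/11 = 6491.45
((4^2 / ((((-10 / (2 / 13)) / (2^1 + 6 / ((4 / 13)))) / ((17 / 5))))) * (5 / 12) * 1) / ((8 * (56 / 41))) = -29971 / 43680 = -0.69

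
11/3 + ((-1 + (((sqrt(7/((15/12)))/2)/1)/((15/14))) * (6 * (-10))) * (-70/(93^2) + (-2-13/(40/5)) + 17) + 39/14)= -6474181 * sqrt(35)/43245-3349009/484344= -892.61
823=823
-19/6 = -3.17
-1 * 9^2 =-81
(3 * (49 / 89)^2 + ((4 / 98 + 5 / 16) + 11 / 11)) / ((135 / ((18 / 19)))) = 14051333 / 884934120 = 0.02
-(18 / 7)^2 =-324 / 49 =-6.61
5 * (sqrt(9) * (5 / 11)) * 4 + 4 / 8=611 / 22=27.77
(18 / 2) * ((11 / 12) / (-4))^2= 0.47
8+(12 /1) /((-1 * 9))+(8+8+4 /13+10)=32.97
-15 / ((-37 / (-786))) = -11790 / 37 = -318.65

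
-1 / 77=-0.01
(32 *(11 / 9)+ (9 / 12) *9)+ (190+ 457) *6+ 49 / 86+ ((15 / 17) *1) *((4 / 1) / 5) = 103399163 / 26316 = 3929.14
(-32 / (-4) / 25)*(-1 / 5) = -8 / 125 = -0.06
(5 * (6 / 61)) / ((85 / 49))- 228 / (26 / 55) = -6498168 / 13481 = -482.02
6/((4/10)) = 15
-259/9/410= -259/3690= -0.07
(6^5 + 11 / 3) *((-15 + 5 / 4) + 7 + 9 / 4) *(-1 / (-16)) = -70017 / 32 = -2188.03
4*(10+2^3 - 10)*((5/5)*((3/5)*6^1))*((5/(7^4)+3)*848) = 3520733184/12005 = 293272.24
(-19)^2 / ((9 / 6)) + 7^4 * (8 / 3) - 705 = 17815 / 3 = 5938.33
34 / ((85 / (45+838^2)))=1404578 / 5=280915.60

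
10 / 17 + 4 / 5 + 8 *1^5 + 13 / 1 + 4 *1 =2243 / 85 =26.39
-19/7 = -2.71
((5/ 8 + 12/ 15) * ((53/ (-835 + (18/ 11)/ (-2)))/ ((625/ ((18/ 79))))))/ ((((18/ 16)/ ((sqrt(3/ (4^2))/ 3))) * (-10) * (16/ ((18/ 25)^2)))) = 897237 * sqrt(3)/ 113488437500000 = 0.00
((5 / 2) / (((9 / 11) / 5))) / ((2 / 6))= 45.83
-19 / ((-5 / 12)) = 228 / 5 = 45.60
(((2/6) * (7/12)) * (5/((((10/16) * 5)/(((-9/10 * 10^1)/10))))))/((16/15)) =-21/80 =-0.26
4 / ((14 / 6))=12 / 7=1.71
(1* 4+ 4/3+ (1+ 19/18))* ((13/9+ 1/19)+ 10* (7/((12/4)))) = 14861/81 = 183.47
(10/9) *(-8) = -80/9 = -8.89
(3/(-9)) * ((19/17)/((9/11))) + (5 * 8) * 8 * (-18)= -2644049/459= -5760.46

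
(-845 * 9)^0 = 1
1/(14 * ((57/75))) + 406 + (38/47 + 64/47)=5104119/12502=408.26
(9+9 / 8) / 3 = 27 / 8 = 3.38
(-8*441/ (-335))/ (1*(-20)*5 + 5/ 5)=-392/ 3685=-0.11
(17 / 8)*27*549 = 251991 / 8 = 31498.88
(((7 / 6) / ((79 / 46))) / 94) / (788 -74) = 23 / 2272356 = 0.00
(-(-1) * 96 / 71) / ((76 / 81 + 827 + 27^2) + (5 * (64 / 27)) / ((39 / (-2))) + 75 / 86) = 2897856 / 3337405907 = 0.00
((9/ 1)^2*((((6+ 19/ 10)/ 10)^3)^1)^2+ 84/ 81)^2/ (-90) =-313188272280223405724677478329/ 65610000000000000000000000000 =-4.77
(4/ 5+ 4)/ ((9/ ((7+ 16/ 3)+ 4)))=392/ 45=8.71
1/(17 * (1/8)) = 8/17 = 0.47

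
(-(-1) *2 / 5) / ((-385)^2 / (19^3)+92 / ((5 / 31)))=13718 / 20302993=0.00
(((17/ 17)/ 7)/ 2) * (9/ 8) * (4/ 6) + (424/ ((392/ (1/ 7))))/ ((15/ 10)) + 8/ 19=90347/ 156408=0.58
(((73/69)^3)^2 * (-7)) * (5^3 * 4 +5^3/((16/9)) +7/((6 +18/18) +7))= -9674948420882059/1726690609296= -5603.17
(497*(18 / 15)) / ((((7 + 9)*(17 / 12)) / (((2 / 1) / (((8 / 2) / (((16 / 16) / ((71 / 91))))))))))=5733 / 340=16.86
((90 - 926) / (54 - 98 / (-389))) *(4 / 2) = -81301 / 2638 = -30.82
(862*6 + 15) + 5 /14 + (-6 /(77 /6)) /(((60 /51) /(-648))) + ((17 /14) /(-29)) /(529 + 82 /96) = 3092246768141 /567918890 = 5444.87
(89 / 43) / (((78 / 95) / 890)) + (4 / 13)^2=48914239 / 21801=2243.67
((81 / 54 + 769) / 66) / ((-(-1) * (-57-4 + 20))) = -1541 / 5412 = -0.28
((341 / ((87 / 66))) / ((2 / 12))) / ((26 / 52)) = 3104.28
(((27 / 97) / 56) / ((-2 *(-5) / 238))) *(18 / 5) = 4131 / 9700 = 0.43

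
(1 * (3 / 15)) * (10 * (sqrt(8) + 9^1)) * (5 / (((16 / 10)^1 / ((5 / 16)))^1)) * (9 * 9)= 10125 * sqrt(2) / 32 + 91125 / 64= 1871.29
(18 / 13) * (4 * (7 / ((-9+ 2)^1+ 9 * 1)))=252 / 13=19.38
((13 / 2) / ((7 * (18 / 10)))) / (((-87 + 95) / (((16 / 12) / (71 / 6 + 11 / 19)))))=247 / 35658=0.01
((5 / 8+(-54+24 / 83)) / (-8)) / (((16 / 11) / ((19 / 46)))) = 7367041 / 3909632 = 1.88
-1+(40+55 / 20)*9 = 1535 / 4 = 383.75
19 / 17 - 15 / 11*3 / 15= 158 / 187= 0.84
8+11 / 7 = 67 / 7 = 9.57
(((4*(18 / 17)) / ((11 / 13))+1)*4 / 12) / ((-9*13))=-1123 / 65637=-0.02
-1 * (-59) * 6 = 354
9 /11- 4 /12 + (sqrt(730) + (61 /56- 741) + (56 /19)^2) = -487496371 /667128 + sqrt(730) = -703.72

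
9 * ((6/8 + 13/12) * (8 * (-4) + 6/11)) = -519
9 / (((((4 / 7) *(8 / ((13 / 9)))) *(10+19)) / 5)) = 455 / 928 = 0.49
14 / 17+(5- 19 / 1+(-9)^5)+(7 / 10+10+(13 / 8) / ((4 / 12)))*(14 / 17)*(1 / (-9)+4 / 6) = -36141691 / 612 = -59055.05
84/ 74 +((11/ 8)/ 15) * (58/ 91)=241123/ 202020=1.19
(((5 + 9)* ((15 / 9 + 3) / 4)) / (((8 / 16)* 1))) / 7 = 14 / 3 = 4.67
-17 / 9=-1.89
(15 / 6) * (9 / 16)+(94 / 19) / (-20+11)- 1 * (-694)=3802255 / 5472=694.86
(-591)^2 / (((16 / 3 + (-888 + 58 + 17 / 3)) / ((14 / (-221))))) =77618 / 2873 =27.02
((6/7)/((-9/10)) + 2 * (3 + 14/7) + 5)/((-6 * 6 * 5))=-59/756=-0.08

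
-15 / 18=-5 / 6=-0.83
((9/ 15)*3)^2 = 81/ 25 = 3.24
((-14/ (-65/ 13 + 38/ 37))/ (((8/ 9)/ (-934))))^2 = 2687074569/ 196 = 13709564.13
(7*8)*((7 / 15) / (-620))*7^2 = -4802 / 2325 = -2.07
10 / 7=1.43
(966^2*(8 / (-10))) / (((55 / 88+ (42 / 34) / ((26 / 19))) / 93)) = -613732968576 / 13505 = -45444869.94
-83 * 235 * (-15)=292575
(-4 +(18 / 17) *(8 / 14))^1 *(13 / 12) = -1313 / 357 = -3.68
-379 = -379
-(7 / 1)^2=-49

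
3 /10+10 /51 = 253 /510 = 0.50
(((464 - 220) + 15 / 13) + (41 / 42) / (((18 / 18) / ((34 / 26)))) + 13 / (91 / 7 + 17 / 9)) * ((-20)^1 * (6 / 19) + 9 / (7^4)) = -434172285707 / 278139043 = -1560.99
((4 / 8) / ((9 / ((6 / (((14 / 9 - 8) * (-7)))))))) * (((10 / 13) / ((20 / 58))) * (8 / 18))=2 / 273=0.01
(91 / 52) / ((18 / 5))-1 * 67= -4789 / 72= -66.51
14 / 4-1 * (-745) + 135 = 1767 / 2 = 883.50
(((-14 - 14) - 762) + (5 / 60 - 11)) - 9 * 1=-9719 / 12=-809.92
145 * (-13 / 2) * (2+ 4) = -5655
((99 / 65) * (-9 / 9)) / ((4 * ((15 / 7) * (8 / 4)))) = -231 / 2600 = -0.09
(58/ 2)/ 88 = 29/ 88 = 0.33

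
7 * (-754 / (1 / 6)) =-31668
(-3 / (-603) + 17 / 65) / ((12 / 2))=1741 / 39195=0.04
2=2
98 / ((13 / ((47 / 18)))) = 2303 / 117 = 19.68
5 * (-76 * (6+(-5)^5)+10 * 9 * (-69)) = 1154170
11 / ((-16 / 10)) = -55 / 8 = -6.88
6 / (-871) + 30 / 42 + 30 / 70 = 6926 / 6097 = 1.14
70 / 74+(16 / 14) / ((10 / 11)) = 2853 / 1295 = 2.20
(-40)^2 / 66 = 800 / 33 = 24.24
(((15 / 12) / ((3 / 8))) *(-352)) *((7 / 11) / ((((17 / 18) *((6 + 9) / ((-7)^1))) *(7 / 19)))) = 17024 / 17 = 1001.41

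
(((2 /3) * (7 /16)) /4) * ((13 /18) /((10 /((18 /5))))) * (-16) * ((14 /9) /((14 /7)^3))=-637 /10800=-0.06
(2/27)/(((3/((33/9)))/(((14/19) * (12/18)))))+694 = 9613210/13851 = 694.04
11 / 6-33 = -187 / 6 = -31.17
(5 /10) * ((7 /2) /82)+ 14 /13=4683 /4264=1.10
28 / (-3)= -28 / 3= -9.33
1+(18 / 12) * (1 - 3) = -2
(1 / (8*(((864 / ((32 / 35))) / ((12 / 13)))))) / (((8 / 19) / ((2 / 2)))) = 19 / 65520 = 0.00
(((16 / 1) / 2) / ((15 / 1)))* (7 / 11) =56 / 165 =0.34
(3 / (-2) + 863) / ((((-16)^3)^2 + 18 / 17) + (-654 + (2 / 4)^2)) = 58582 / 1140806305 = 0.00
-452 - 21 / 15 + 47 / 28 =-451.72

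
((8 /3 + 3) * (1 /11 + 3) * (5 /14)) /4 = 1.56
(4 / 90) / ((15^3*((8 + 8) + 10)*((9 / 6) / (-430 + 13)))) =-0.00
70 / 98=5 / 7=0.71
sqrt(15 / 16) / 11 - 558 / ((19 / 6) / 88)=-294624 / 19 + sqrt(15) / 44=-15506.44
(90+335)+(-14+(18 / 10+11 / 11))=2069 / 5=413.80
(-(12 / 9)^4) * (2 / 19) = -512 / 1539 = -0.33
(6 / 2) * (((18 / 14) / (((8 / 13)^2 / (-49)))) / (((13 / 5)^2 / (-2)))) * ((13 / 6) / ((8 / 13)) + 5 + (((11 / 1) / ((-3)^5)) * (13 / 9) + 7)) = 94642975 / 41472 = 2282.09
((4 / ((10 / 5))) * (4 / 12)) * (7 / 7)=2 / 3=0.67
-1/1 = -1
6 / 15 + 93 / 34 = 533 / 170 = 3.14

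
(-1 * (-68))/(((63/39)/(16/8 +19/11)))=156.90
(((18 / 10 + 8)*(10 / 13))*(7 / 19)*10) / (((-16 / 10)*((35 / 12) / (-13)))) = 77.37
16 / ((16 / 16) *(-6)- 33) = -16 / 39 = -0.41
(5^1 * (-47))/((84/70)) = -1175/6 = -195.83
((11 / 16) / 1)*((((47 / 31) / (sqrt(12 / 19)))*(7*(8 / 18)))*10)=18095*sqrt(57) / 3348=40.80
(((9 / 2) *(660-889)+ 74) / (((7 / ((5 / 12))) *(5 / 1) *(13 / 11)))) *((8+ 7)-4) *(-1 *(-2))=-231473 / 1092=-211.97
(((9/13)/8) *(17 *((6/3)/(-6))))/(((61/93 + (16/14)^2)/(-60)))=3486105/232466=15.00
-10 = -10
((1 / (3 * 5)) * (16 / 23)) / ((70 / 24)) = 64 / 4025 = 0.02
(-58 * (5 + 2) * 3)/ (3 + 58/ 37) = -45066/ 169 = -266.66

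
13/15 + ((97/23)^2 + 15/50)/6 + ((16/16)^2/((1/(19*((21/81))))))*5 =1628873/57132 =28.51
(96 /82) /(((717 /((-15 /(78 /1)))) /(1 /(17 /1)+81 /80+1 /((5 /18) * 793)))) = -1160297 /3434608294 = -0.00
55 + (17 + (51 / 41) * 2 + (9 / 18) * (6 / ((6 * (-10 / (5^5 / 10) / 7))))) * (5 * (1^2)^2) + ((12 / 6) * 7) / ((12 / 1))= -386977 / 984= -393.27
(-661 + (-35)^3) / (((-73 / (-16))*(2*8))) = -596.38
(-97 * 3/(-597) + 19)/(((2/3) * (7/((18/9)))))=1662/199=8.35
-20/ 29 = -0.69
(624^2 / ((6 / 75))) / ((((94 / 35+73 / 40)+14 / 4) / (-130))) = -177166080000 / 2243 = -78986214.89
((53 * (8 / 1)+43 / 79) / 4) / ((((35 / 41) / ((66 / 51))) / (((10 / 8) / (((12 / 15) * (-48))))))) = -5.24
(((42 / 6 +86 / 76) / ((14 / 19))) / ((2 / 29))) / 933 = 2987 / 17416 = 0.17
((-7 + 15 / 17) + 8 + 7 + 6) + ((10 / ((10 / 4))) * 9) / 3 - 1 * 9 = 304 / 17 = 17.88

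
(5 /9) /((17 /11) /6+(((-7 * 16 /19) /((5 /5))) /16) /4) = 836 /249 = 3.36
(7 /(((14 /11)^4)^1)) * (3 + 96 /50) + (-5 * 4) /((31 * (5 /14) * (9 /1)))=494751997 /38278800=12.92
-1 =-1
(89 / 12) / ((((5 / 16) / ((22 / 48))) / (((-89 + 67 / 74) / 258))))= -2127367 / 572760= -3.71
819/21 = 39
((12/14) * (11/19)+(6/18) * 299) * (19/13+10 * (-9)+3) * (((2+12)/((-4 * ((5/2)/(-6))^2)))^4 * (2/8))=-6827433204178944/19296875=-353810303.70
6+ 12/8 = 15/2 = 7.50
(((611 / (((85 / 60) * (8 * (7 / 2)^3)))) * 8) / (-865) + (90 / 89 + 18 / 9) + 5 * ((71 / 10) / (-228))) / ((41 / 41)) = 582142181431 / 204698187960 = 2.84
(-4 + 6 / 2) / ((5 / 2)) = -2 / 5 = -0.40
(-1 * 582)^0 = 1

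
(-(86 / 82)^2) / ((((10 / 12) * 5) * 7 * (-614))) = 5547 / 90311725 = 0.00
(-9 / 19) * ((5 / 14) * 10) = -225 / 133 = -1.69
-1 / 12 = -0.08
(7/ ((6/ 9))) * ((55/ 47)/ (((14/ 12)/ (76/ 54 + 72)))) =109010/ 141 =773.12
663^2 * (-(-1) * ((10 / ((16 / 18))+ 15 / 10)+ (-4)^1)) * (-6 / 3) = -15384915 / 2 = -7692457.50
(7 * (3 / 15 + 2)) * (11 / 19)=847 / 95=8.92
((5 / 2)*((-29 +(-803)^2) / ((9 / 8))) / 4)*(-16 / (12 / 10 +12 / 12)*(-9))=257912000 / 11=23446545.45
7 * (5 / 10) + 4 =15 / 2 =7.50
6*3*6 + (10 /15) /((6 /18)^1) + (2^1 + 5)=117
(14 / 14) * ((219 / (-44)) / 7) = -219 / 308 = -0.71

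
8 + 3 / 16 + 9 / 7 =1061 / 112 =9.47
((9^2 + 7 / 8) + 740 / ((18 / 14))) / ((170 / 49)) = 463883 / 2448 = 189.49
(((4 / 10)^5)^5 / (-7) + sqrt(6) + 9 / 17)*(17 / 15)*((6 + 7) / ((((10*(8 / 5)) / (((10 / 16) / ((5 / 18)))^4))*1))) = 533805191500658457747861 / 42724609375000000000000 + 483327*sqrt(6) / 20480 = 70.30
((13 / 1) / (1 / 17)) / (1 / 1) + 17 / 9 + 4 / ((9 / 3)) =2018 / 9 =224.22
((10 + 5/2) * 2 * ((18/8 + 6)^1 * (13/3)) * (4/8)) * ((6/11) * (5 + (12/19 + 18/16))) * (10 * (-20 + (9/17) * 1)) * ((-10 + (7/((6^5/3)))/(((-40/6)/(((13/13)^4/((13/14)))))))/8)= 9545847382825/23814144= 400847.81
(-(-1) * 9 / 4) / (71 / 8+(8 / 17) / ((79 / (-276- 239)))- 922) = -0.00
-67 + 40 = -27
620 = 620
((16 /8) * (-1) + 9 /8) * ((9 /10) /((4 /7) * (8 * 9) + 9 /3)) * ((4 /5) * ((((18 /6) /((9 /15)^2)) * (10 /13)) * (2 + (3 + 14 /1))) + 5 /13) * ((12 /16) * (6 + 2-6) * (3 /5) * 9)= -3028347 /214240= -14.14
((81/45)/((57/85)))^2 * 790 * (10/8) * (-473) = -2429789175/722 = -3365358.97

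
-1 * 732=-732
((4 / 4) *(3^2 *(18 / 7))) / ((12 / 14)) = 27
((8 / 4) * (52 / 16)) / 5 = 13 / 10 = 1.30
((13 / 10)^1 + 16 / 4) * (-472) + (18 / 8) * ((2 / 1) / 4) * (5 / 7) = -700223 / 280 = -2500.80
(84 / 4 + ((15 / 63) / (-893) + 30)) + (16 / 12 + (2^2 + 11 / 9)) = 3238003 / 56259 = 57.56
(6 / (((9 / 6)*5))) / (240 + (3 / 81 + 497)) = 0.00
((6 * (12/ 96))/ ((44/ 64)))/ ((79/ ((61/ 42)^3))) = 226981/ 5365206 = 0.04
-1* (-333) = 333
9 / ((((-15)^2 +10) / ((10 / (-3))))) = -6 / 47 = -0.13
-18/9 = -2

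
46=46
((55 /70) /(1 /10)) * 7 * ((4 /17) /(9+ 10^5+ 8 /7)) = 1540 /11901207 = 0.00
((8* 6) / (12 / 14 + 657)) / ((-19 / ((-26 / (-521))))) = -2912 / 15194965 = -0.00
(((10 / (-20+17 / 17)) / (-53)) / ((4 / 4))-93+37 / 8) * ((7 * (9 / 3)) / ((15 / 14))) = -34881581 / 20140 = -1731.96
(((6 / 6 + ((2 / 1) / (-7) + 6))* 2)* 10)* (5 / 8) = 1175 / 14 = 83.93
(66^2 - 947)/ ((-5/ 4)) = -13636/ 5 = -2727.20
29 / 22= 1.32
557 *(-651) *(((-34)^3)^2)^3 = -1336770000037064620327515052572672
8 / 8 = 1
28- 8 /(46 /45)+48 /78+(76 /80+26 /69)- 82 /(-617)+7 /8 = 511918417 /22137960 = 23.12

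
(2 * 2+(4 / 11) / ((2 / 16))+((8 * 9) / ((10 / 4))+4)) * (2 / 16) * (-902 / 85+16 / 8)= -199836 / 4675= -42.75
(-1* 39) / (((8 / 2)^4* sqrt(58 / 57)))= -0.15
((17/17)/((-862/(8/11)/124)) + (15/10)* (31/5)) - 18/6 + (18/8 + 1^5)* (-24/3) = -938937/47410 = -19.80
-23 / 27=-0.85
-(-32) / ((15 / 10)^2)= 14.22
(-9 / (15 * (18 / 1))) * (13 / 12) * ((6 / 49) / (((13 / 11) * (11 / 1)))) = -1 / 2940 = -0.00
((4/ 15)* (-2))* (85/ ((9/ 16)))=-2176/ 27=-80.59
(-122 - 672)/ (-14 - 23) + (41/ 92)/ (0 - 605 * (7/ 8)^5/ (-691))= 194279546994/ 8653167985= 22.45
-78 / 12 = -13 / 2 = -6.50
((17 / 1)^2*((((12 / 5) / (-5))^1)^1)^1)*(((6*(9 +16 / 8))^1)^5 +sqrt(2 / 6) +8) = -173723576132.57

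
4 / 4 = 1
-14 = -14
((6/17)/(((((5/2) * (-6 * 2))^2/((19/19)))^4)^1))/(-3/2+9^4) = 1/12193782525000000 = 0.00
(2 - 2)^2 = 0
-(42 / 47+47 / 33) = -2.32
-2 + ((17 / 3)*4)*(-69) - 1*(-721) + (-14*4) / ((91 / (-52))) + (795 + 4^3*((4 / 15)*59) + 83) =16079 / 15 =1071.93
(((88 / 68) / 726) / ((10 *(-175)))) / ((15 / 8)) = -4 / 7363125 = -0.00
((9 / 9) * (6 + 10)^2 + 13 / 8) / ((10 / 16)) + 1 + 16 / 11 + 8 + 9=23741 / 55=431.65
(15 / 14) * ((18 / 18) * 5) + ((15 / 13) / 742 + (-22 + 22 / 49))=-546669 / 33761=-16.19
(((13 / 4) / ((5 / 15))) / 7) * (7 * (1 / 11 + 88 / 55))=3627 / 220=16.49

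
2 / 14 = 1 / 7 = 0.14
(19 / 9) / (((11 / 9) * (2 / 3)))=57 / 22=2.59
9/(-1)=-9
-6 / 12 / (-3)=1 / 6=0.17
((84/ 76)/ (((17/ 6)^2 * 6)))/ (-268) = -63/ 735794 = -0.00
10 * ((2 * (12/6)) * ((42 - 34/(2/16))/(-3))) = 3066.67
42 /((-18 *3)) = -7 /9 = -0.78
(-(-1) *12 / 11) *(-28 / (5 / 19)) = -6384 / 55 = -116.07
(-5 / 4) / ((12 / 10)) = -25 / 24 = -1.04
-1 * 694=-694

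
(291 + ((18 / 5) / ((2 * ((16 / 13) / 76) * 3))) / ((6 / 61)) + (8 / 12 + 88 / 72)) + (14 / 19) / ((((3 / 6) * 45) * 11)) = 5597579 / 8360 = 669.57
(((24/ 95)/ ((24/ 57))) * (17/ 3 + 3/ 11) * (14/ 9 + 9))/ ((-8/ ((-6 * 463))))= 431053/ 33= 13062.21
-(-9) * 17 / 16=153 / 16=9.56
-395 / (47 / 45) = -17775 / 47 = -378.19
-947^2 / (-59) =896809 / 59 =15200.15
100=100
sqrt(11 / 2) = sqrt(22) / 2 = 2.35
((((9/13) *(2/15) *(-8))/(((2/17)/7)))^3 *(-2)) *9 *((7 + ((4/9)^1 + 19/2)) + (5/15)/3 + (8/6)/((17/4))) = 1456662541824/54925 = 26520938.40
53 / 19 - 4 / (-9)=553 / 171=3.23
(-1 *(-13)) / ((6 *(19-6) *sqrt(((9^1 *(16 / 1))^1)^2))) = 1 / 864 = 0.00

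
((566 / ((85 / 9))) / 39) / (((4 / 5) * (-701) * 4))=-849 / 1239368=-0.00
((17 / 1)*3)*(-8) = -408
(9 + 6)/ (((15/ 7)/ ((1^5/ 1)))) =7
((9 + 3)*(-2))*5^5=-75000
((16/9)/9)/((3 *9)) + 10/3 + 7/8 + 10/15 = 85421/17496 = 4.88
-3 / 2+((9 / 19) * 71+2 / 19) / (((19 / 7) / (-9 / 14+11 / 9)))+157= 162.70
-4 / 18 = -0.22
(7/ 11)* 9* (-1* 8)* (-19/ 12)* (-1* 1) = -798/ 11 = -72.55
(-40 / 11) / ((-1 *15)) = 8 / 33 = 0.24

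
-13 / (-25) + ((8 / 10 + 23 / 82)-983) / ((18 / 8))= -4021073 / 9225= -435.89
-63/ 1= -63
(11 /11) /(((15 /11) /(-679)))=-7469 /15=-497.93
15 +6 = 21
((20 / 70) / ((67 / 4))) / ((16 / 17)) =17 / 938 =0.02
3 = 3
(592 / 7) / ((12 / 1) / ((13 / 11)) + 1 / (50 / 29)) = 384800 / 48839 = 7.88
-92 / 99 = -0.93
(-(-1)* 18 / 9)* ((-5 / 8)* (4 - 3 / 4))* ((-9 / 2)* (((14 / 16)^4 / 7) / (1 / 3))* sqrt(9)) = 1805895 / 131072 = 13.78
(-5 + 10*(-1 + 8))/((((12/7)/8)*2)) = 455/3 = 151.67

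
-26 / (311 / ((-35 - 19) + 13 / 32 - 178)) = 96343 / 4976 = 19.36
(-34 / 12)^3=-4913 / 216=-22.75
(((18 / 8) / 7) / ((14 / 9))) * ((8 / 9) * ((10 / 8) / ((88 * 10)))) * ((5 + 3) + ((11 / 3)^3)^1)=221 / 14784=0.01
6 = 6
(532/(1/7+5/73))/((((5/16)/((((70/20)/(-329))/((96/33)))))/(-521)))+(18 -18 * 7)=386754913/25380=15238.57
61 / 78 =0.78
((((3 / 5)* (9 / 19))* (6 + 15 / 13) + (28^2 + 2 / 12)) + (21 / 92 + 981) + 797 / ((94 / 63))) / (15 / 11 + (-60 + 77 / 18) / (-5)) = 1216789253691 / 6612695362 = 184.01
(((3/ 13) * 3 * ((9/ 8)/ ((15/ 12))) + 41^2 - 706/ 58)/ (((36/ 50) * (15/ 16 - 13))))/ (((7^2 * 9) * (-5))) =8391772/ 96262803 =0.09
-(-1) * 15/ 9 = 5/ 3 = 1.67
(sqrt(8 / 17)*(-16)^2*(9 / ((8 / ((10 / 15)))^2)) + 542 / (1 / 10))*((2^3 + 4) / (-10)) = -6504 - 192*sqrt(34) / 85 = -6517.17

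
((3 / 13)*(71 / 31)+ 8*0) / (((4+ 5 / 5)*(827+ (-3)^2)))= 213 / 1684540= 0.00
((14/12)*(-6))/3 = -7/3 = -2.33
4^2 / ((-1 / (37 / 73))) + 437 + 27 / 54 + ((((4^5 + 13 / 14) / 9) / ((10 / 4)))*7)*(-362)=-251850751 / 2190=-115000.34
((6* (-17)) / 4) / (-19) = 51 / 38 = 1.34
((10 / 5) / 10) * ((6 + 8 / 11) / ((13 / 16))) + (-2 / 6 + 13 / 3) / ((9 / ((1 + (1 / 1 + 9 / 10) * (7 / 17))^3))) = 732848729 / 175639750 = 4.17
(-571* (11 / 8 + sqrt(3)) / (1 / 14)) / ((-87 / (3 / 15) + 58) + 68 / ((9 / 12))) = 131901 / 3436 + 23982* sqrt(3) / 859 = 86.74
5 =5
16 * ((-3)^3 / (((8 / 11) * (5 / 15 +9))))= -891 / 14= -63.64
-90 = -90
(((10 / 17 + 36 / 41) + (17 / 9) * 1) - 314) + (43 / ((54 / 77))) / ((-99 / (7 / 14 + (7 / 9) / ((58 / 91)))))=-27558824303 / 88411662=-311.71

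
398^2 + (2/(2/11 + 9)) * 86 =16000696/101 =158422.73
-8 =-8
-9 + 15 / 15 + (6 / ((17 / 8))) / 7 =-904 / 119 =-7.60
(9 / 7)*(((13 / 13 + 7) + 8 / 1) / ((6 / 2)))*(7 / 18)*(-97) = -776 / 3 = -258.67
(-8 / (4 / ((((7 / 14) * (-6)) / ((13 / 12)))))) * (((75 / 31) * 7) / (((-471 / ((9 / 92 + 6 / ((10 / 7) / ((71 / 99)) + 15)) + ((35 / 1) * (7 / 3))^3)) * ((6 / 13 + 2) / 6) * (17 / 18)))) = -38700243637965 / 138243524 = -279942.54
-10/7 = -1.43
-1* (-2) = 2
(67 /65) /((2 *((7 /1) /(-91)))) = -67 /10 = -6.70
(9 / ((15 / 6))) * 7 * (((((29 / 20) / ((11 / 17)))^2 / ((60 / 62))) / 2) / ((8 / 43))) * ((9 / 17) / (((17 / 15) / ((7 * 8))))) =4449459357 / 484000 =9193.10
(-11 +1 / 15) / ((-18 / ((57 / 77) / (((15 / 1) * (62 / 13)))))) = 10127 / 1611225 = 0.01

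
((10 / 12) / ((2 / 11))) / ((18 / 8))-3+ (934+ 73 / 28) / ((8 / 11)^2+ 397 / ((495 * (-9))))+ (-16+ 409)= 41087093515 / 16294068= 2521.60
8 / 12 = 2 / 3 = 0.67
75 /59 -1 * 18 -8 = -24.73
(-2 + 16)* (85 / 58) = 595 / 29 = 20.52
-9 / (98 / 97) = -873 / 98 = -8.91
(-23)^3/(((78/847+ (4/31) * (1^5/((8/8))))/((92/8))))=-7347785137/11612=-632775.16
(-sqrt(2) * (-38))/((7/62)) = 2356 * sqrt(2)/7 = 475.98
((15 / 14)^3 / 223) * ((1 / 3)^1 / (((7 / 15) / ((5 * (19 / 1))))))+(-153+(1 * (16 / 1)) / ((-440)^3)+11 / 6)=-1289542858125769 / 8551776156000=-150.79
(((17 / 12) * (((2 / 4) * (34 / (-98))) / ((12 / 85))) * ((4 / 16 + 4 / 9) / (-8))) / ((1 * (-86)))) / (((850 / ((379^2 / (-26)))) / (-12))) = -207561245 / 1514612736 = -0.14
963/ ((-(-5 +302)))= -107/ 33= -3.24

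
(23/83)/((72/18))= 23/332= 0.07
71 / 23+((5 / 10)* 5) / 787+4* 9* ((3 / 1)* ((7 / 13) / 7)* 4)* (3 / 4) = 13183745 / 470626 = 28.01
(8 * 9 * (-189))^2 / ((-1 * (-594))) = 3429216 / 11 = 311746.91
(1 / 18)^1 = 1 / 18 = 0.06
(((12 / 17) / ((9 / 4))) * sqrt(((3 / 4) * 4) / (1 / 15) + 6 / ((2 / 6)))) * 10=160 * sqrt(7) / 17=24.90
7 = 7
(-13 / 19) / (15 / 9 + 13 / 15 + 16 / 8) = -195 / 1292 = -0.15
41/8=5.12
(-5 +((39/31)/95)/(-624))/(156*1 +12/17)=-0.03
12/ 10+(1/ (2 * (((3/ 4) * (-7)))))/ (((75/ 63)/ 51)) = -72/ 25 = -2.88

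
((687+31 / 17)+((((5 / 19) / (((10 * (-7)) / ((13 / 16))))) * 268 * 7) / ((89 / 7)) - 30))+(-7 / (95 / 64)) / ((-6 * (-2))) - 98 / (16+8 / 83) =375548112569 / 576089880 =651.89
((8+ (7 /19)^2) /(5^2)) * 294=863478 /9025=95.68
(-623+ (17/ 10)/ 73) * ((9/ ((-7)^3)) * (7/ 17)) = 4092957/ 608090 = 6.73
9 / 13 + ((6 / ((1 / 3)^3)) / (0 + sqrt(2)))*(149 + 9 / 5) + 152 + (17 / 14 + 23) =32197 / 182 + 61074*sqrt(2) / 5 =17451.24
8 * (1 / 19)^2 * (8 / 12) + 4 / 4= 1.01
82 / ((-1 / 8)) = -656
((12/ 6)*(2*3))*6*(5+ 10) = 1080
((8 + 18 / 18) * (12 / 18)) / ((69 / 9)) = 18 / 23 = 0.78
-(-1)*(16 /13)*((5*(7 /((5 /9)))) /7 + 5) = 224 /13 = 17.23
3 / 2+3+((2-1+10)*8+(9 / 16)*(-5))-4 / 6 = 4273 / 48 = 89.02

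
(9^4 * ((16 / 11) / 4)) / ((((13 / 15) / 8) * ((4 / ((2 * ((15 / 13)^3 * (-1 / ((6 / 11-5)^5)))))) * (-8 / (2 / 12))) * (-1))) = 1621005766875 / 8067775586689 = 0.20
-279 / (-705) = 93 / 235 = 0.40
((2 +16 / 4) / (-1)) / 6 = -1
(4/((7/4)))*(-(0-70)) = 160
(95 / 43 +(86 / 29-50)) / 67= -55897 / 83549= -0.67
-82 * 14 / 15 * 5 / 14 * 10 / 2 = -410 / 3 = -136.67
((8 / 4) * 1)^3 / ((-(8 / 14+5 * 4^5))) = -14 / 8961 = -0.00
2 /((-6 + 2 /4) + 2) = -4 /7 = -0.57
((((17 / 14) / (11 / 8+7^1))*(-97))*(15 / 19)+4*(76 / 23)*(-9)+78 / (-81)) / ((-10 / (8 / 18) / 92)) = 1160070256 / 2165373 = 535.74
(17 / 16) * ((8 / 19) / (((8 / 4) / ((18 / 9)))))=17 / 38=0.45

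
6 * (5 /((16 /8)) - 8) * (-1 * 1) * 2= 66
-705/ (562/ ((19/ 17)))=-1.40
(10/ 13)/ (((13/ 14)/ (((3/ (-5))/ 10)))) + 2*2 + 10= 11788/ 845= 13.95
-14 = -14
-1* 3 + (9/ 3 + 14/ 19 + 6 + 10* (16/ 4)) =46.74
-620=-620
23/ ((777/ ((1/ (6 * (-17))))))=-0.00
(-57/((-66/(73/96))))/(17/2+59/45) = 0.07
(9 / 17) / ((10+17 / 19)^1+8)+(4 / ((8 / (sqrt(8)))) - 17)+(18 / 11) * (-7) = -1908358 / 67133+sqrt(2) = -27.01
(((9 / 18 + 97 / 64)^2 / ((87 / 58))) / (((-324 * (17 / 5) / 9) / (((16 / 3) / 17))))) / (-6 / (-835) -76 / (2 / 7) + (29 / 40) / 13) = 0.00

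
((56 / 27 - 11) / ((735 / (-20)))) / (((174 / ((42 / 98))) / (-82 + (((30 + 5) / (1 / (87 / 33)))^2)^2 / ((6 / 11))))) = 255788457881293 / 3217188051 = 79506.84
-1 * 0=0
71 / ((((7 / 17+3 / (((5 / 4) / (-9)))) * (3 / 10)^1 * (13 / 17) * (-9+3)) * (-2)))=-512975 / 421434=-1.22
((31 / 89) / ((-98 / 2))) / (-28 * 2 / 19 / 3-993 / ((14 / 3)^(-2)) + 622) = 589 / 1740396602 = 0.00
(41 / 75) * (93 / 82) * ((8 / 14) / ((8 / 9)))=0.40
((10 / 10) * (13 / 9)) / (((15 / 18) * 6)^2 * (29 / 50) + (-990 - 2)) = -26 / 17595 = -0.00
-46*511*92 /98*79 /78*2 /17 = -12202972 /4641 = -2629.38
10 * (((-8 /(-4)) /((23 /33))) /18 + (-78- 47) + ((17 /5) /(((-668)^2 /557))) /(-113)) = -2171732701201 /1739604264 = -1248.41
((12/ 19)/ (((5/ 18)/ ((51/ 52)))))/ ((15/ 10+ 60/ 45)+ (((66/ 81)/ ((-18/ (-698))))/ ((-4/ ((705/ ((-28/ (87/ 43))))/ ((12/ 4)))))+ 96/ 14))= 537162192/ 34645322855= 0.02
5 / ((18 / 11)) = 55 / 18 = 3.06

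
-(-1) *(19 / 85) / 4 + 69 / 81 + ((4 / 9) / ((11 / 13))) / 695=2550353 / 2807244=0.91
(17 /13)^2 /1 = 1.71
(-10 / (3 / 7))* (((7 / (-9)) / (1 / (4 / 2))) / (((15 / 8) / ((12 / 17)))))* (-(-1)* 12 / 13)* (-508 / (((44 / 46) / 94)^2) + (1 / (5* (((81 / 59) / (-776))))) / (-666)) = -2008539527238508544 / 32457824685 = -61881519.99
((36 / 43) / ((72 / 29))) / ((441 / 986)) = 14297 / 18963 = 0.75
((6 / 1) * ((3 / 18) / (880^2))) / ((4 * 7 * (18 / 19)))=19 / 390297600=0.00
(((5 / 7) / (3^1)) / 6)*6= 5 / 21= 0.24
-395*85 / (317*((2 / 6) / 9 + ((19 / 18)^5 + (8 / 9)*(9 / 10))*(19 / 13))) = -4123745964000 / 121533213961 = -33.93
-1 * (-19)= 19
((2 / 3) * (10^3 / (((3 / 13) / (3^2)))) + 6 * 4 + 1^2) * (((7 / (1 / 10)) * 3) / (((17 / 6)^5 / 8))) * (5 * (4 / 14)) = 485688960000 / 1419857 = 342068.93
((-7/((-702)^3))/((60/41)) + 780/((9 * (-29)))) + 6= 1812769666243/601950229920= 3.01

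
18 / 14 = 9 / 7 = 1.29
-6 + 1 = -5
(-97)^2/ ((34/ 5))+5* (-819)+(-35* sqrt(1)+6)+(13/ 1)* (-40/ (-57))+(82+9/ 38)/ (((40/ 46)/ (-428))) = -41868721/ 969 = -43208.17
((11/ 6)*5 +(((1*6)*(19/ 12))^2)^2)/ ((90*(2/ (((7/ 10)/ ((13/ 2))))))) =2739821/ 561600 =4.88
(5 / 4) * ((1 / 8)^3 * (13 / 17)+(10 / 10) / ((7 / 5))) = 218055 / 243712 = 0.89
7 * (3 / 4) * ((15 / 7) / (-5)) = -9 / 4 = -2.25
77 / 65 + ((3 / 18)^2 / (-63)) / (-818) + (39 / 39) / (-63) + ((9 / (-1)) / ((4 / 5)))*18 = -24278447707 / 120589560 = -201.33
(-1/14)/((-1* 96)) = 1/1344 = 0.00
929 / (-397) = -929 / 397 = -2.34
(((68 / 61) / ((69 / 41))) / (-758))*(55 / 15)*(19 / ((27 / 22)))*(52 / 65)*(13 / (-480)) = 20831239 / 19381813650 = 0.00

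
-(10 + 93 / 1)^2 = -10609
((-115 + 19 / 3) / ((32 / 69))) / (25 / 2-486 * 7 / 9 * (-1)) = -0.60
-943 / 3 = -314.33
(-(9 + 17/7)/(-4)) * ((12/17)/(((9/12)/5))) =1600/119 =13.45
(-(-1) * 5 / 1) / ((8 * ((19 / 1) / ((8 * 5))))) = 25 / 19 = 1.32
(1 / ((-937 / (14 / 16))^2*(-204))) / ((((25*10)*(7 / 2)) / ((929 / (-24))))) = 0.00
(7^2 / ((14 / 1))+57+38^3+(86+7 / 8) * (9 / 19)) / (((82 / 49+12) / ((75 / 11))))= 27412.23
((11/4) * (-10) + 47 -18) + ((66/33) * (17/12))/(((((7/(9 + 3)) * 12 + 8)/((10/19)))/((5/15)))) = 1573/1026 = 1.53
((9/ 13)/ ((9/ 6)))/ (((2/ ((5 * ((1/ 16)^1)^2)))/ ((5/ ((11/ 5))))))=375/ 36608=0.01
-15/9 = -5/3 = -1.67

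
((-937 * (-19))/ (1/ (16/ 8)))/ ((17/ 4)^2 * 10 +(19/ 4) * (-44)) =-284848/ 227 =-1254.84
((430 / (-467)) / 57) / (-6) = 215 / 79857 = 0.00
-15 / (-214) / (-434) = -15 / 92876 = -0.00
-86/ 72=-43/ 36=-1.19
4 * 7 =28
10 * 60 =600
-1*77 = -77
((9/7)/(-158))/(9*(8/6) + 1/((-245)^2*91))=-7022925/10356473558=-0.00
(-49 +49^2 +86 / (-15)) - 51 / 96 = 1125953 / 480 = 2345.74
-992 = -992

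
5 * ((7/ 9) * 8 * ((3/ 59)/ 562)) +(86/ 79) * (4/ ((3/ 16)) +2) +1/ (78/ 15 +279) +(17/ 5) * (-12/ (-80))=14470663875533/ 558342588300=25.92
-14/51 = -0.27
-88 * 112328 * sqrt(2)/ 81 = -9884864 * sqrt(2)/ 81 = -172584.06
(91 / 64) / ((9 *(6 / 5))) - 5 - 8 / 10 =-97949 / 17280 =-5.67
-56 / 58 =-28 / 29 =-0.97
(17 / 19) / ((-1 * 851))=-17 / 16169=-0.00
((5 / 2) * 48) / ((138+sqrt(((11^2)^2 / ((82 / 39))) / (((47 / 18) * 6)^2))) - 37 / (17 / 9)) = 7513604240 / 7399157777 - 543320 * sqrt(3198) / 672650707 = 0.97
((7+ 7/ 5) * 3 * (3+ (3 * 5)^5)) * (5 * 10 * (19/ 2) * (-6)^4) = 11780322039360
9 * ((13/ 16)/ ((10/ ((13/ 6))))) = 507/ 320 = 1.58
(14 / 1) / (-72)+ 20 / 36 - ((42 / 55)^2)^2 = 6937069 / 329422500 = 0.02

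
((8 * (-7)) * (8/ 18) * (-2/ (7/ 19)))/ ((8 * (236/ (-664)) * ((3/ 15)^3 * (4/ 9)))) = -13364.41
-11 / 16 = -0.69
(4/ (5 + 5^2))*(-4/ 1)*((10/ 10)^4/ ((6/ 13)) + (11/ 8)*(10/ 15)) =-1.64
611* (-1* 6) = -3666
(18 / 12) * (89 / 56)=267 / 112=2.38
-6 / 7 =-0.86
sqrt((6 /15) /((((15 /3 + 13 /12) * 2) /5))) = 2 * sqrt(219) /73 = 0.41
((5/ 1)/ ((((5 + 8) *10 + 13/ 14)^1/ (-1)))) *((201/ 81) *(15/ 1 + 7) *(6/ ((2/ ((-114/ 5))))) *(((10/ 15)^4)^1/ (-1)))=-12546688/ 445419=-28.17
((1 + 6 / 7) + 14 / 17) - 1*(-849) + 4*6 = 104206 / 119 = 875.68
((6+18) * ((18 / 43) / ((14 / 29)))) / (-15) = -2088 / 1505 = -1.39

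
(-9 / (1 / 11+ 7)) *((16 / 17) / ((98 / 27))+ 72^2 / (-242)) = 3199500 / 119119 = 26.86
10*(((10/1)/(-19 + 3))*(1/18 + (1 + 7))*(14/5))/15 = -1015/108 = -9.40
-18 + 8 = -10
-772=-772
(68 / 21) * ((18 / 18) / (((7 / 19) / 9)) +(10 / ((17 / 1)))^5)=973982188 / 12277587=79.33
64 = 64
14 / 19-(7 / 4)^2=-2.33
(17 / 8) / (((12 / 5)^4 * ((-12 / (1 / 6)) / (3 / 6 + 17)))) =-371875 / 23887872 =-0.02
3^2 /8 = 9 /8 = 1.12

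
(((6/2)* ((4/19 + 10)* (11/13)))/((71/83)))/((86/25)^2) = 166051875/64851826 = 2.56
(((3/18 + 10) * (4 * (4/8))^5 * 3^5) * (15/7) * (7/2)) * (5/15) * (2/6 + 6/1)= 1251720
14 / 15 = 0.93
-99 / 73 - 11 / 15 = -2288 / 1095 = -2.09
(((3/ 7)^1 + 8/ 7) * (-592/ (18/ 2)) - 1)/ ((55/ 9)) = -1315/ 77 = -17.08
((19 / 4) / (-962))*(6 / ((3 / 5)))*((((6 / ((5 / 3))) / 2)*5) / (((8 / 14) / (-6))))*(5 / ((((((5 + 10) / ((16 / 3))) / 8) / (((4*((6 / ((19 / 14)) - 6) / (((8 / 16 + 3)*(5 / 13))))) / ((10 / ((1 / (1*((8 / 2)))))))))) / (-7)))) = 2016 / 37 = 54.49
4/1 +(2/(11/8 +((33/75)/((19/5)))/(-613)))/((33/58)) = 138587684/21136401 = 6.56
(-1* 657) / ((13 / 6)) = -3942 / 13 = -303.23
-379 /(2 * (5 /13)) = -4927 /10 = -492.70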